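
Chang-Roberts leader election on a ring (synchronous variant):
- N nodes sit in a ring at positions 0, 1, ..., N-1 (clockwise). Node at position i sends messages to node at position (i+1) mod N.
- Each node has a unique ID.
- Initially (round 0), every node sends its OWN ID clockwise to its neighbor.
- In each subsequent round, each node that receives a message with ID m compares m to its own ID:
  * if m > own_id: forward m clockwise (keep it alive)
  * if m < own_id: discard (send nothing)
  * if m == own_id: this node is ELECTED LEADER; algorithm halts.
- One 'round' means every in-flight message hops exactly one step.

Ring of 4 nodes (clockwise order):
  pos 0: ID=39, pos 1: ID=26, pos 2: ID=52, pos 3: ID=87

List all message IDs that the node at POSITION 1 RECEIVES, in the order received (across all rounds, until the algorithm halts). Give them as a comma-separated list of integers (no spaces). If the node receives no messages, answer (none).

Answer: 39,87

Derivation:
Round 1: pos1(id26) recv 39: fwd; pos2(id52) recv 26: drop; pos3(id87) recv 52: drop; pos0(id39) recv 87: fwd
Round 2: pos2(id52) recv 39: drop; pos1(id26) recv 87: fwd
Round 3: pos2(id52) recv 87: fwd
Round 4: pos3(id87) recv 87: ELECTED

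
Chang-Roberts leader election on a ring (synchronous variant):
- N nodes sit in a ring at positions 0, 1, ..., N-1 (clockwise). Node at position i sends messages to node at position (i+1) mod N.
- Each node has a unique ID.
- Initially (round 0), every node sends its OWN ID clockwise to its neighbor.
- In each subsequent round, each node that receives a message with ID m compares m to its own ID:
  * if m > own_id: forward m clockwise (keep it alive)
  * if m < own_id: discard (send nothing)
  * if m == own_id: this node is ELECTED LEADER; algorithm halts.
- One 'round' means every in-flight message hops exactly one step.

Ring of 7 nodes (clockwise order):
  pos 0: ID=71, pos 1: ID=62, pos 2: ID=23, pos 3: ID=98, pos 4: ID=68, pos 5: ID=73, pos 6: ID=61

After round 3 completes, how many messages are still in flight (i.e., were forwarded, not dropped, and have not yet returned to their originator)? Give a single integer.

Round 1: pos1(id62) recv 71: fwd; pos2(id23) recv 62: fwd; pos3(id98) recv 23: drop; pos4(id68) recv 98: fwd; pos5(id73) recv 68: drop; pos6(id61) recv 73: fwd; pos0(id71) recv 61: drop
Round 2: pos2(id23) recv 71: fwd; pos3(id98) recv 62: drop; pos5(id73) recv 98: fwd; pos0(id71) recv 73: fwd
Round 3: pos3(id98) recv 71: drop; pos6(id61) recv 98: fwd; pos1(id62) recv 73: fwd
After round 3: 2 messages still in flight

Answer: 2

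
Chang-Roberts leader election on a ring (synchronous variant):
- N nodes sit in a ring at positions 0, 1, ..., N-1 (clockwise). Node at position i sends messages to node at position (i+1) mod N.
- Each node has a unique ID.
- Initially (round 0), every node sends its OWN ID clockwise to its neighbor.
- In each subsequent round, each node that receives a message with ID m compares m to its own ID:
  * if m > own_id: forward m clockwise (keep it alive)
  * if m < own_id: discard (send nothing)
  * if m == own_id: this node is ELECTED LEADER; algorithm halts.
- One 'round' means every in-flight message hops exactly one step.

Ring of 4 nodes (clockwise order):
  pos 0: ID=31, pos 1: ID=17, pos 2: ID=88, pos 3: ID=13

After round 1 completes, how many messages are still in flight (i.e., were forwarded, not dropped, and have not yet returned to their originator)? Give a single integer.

Answer: 2

Derivation:
Round 1: pos1(id17) recv 31: fwd; pos2(id88) recv 17: drop; pos3(id13) recv 88: fwd; pos0(id31) recv 13: drop
After round 1: 2 messages still in flight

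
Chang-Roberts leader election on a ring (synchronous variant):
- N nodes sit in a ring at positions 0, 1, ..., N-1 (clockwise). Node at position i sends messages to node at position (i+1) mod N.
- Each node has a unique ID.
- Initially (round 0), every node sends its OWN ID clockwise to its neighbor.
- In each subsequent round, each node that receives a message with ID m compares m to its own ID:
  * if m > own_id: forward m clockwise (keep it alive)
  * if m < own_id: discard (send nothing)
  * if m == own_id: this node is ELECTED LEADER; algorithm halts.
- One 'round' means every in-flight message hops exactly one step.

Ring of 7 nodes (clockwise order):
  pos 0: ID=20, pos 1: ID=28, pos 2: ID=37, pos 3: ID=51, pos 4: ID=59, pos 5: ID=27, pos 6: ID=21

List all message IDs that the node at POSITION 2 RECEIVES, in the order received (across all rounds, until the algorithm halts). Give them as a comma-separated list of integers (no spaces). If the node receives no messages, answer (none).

Round 1: pos1(id28) recv 20: drop; pos2(id37) recv 28: drop; pos3(id51) recv 37: drop; pos4(id59) recv 51: drop; pos5(id27) recv 59: fwd; pos6(id21) recv 27: fwd; pos0(id20) recv 21: fwd
Round 2: pos6(id21) recv 59: fwd; pos0(id20) recv 27: fwd; pos1(id28) recv 21: drop
Round 3: pos0(id20) recv 59: fwd; pos1(id28) recv 27: drop
Round 4: pos1(id28) recv 59: fwd
Round 5: pos2(id37) recv 59: fwd
Round 6: pos3(id51) recv 59: fwd
Round 7: pos4(id59) recv 59: ELECTED

Answer: 28,59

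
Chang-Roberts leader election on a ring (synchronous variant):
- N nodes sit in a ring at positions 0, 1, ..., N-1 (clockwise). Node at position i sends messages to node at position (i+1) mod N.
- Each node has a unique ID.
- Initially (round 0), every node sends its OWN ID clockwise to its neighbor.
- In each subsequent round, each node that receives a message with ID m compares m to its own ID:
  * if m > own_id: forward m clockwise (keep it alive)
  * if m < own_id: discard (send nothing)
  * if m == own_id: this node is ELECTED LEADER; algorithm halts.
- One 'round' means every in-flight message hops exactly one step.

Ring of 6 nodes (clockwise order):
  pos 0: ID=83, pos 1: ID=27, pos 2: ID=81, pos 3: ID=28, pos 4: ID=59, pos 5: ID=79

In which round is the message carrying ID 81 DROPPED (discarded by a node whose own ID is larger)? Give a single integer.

Round 1: pos1(id27) recv 83: fwd; pos2(id81) recv 27: drop; pos3(id28) recv 81: fwd; pos4(id59) recv 28: drop; pos5(id79) recv 59: drop; pos0(id83) recv 79: drop
Round 2: pos2(id81) recv 83: fwd; pos4(id59) recv 81: fwd
Round 3: pos3(id28) recv 83: fwd; pos5(id79) recv 81: fwd
Round 4: pos4(id59) recv 83: fwd; pos0(id83) recv 81: drop
Round 5: pos5(id79) recv 83: fwd
Round 6: pos0(id83) recv 83: ELECTED
Message ID 81 originates at pos 2; dropped at pos 0 in round 4

Answer: 4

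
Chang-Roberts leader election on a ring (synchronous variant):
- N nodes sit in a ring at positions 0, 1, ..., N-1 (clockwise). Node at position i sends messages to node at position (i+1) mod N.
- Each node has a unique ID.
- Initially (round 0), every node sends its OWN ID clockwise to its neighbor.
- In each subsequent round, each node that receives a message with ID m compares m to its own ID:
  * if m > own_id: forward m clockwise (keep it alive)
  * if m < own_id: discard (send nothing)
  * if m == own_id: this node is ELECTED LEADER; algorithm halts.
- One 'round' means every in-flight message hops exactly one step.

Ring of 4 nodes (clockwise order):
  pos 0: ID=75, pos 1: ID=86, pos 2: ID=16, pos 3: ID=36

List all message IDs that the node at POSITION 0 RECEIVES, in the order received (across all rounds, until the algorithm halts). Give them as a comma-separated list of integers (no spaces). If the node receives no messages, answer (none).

Answer: 36,86

Derivation:
Round 1: pos1(id86) recv 75: drop; pos2(id16) recv 86: fwd; pos3(id36) recv 16: drop; pos0(id75) recv 36: drop
Round 2: pos3(id36) recv 86: fwd
Round 3: pos0(id75) recv 86: fwd
Round 4: pos1(id86) recv 86: ELECTED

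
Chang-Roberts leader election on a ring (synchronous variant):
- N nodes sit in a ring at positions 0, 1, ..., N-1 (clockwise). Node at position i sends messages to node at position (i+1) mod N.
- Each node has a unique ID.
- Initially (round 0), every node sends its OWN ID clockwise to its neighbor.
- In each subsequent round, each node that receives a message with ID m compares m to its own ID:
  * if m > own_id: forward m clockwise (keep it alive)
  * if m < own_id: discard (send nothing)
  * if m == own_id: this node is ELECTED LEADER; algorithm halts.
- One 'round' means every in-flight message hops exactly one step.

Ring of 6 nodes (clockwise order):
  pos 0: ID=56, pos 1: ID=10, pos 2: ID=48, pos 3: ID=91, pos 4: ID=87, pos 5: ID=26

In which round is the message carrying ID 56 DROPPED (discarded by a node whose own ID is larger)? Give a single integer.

Answer: 3

Derivation:
Round 1: pos1(id10) recv 56: fwd; pos2(id48) recv 10: drop; pos3(id91) recv 48: drop; pos4(id87) recv 91: fwd; pos5(id26) recv 87: fwd; pos0(id56) recv 26: drop
Round 2: pos2(id48) recv 56: fwd; pos5(id26) recv 91: fwd; pos0(id56) recv 87: fwd
Round 3: pos3(id91) recv 56: drop; pos0(id56) recv 91: fwd; pos1(id10) recv 87: fwd
Round 4: pos1(id10) recv 91: fwd; pos2(id48) recv 87: fwd
Round 5: pos2(id48) recv 91: fwd; pos3(id91) recv 87: drop
Round 6: pos3(id91) recv 91: ELECTED
Message ID 56 originates at pos 0; dropped at pos 3 in round 3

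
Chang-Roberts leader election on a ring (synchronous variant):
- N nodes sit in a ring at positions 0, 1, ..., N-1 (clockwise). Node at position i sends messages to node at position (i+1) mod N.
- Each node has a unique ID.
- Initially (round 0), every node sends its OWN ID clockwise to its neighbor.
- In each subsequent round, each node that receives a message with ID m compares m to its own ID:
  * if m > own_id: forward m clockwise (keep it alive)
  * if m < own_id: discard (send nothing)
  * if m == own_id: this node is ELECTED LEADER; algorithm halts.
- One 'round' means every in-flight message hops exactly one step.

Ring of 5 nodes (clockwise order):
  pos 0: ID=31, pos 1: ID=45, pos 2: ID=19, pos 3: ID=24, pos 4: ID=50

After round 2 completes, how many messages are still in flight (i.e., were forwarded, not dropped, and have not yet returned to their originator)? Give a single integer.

Round 1: pos1(id45) recv 31: drop; pos2(id19) recv 45: fwd; pos3(id24) recv 19: drop; pos4(id50) recv 24: drop; pos0(id31) recv 50: fwd
Round 2: pos3(id24) recv 45: fwd; pos1(id45) recv 50: fwd
After round 2: 2 messages still in flight

Answer: 2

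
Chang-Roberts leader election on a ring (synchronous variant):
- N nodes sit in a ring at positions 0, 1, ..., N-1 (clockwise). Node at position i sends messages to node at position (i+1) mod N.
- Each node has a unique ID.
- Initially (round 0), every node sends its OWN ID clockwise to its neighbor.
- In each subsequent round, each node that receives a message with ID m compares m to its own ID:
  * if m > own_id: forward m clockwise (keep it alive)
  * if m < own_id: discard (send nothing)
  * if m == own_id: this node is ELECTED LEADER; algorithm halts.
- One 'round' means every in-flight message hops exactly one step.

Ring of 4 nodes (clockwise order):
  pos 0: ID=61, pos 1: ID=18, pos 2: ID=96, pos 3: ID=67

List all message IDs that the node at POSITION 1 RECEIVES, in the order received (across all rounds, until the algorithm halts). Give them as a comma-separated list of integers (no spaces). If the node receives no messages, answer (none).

Round 1: pos1(id18) recv 61: fwd; pos2(id96) recv 18: drop; pos3(id67) recv 96: fwd; pos0(id61) recv 67: fwd
Round 2: pos2(id96) recv 61: drop; pos0(id61) recv 96: fwd; pos1(id18) recv 67: fwd
Round 3: pos1(id18) recv 96: fwd; pos2(id96) recv 67: drop
Round 4: pos2(id96) recv 96: ELECTED

Answer: 61,67,96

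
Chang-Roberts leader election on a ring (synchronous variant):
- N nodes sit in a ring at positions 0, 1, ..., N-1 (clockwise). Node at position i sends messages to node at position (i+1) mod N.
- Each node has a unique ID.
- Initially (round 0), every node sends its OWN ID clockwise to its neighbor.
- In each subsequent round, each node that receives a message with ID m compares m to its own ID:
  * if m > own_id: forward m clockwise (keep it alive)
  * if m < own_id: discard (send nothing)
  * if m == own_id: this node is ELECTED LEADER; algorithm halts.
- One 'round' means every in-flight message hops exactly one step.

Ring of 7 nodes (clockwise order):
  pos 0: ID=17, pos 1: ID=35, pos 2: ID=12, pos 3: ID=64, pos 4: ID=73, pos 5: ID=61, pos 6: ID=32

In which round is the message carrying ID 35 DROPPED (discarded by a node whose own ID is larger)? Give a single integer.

Round 1: pos1(id35) recv 17: drop; pos2(id12) recv 35: fwd; pos3(id64) recv 12: drop; pos4(id73) recv 64: drop; pos5(id61) recv 73: fwd; pos6(id32) recv 61: fwd; pos0(id17) recv 32: fwd
Round 2: pos3(id64) recv 35: drop; pos6(id32) recv 73: fwd; pos0(id17) recv 61: fwd; pos1(id35) recv 32: drop
Round 3: pos0(id17) recv 73: fwd; pos1(id35) recv 61: fwd
Round 4: pos1(id35) recv 73: fwd; pos2(id12) recv 61: fwd
Round 5: pos2(id12) recv 73: fwd; pos3(id64) recv 61: drop
Round 6: pos3(id64) recv 73: fwd
Round 7: pos4(id73) recv 73: ELECTED
Message ID 35 originates at pos 1; dropped at pos 3 in round 2

Answer: 2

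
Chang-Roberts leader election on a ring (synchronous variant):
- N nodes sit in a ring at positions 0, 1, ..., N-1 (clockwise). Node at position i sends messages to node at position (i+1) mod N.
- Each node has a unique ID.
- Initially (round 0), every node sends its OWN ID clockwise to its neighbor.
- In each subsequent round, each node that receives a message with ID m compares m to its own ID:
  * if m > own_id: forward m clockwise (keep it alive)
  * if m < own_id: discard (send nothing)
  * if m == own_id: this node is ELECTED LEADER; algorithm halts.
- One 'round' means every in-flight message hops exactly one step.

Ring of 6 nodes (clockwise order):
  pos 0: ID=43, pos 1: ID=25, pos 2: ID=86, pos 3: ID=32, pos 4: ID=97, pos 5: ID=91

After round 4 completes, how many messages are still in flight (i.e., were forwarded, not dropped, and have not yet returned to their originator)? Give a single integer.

Answer: 2

Derivation:
Round 1: pos1(id25) recv 43: fwd; pos2(id86) recv 25: drop; pos3(id32) recv 86: fwd; pos4(id97) recv 32: drop; pos5(id91) recv 97: fwd; pos0(id43) recv 91: fwd
Round 2: pos2(id86) recv 43: drop; pos4(id97) recv 86: drop; pos0(id43) recv 97: fwd; pos1(id25) recv 91: fwd
Round 3: pos1(id25) recv 97: fwd; pos2(id86) recv 91: fwd
Round 4: pos2(id86) recv 97: fwd; pos3(id32) recv 91: fwd
After round 4: 2 messages still in flight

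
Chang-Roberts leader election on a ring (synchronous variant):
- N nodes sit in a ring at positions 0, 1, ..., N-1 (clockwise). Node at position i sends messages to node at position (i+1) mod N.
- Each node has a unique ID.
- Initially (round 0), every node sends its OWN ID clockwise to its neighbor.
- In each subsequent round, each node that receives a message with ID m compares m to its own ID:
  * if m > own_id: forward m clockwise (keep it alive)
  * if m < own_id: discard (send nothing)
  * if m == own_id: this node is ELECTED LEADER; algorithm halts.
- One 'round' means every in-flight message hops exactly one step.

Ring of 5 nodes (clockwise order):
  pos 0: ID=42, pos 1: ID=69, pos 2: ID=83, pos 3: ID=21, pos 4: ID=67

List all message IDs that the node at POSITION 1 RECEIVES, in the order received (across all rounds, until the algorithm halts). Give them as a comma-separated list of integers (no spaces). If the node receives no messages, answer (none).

Round 1: pos1(id69) recv 42: drop; pos2(id83) recv 69: drop; pos3(id21) recv 83: fwd; pos4(id67) recv 21: drop; pos0(id42) recv 67: fwd
Round 2: pos4(id67) recv 83: fwd; pos1(id69) recv 67: drop
Round 3: pos0(id42) recv 83: fwd
Round 4: pos1(id69) recv 83: fwd
Round 5: pos2(id83) recv 83: ELECTED

Answer: 42,67,83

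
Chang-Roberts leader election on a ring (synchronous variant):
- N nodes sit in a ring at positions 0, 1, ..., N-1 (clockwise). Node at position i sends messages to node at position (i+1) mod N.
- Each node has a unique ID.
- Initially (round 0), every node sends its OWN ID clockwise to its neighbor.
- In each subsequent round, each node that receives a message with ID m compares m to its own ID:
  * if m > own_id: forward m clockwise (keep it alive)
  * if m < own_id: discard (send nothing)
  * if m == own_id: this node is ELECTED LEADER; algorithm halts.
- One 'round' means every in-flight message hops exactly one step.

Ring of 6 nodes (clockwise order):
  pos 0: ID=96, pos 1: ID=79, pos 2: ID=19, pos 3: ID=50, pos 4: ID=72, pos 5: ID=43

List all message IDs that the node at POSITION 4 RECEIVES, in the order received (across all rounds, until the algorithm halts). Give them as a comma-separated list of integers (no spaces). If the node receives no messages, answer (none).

Answer: 50,79,96

Derivation:
Round 1: pos1(id79) recv 96: fwd; pos2(id19) recv 79: fwd; pos3(id50) recv 19: drop; pos4(id72) recv 50: drop; pos5(id43) recv 72: fwd; pos0(id96) recv 43: drop
Round 2: pos2(id19) recv 96: fwd; pos3(id50) recv 79: fwd; pos0(id96) recv 72: drop
Round 3: pos3(id50) recv 96: fwd; pos4(id72) recv 79: fwd
Round 4: pos4(id72) recv 96: fwd; pos5(id43) recv 79: fwd
Round 5: pos5(id43) recv 96: fwd; pos0(id96) recv 79: drop
Round 6: pos0(id96) recv 96: ELECTED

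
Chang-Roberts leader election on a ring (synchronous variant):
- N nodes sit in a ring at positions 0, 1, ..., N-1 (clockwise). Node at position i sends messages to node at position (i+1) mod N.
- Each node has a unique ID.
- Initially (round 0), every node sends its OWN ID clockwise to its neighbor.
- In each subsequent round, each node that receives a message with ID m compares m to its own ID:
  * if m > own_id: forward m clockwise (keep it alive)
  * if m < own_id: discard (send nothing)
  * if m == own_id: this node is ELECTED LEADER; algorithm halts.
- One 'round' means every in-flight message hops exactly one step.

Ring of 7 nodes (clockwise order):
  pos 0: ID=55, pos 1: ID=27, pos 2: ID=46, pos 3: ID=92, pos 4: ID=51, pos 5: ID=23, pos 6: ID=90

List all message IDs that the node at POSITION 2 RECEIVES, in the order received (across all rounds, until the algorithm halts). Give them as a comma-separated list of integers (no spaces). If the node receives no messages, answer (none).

Answer: 27,55,90,92

Derivation:
Round 1: pos1(id27) recv 55: fwd; pos2(id46) recv 27: drop; pos3(id92) recv 46: drop; pos4(id51) recv 92: fwd; pos5(id23) recv 51: fwd; pos6(id90) recv 23: drop; pos0(id55) recv 90: fwd
Round 2: pos2(id46) recv 55: fwd; pos5(id23) recv 92: fwd; pos6(id90) recv 51: drop; pos1(id27) recv 90: fwd
Round 3: pos3(id92) recv 55: drop; pos6(id90) recv 92: fwd; pos2(id46) recv 90: fwd
Round 4: pos0(id55) recv 92: fwd; pos3(id92) recv 90: drop
Round 5: pos1(id27) recv 92: fwd
Round 6: pos2(id46) recv 92: fwd
Round 7: pos3(id92) recv 92: ELECTED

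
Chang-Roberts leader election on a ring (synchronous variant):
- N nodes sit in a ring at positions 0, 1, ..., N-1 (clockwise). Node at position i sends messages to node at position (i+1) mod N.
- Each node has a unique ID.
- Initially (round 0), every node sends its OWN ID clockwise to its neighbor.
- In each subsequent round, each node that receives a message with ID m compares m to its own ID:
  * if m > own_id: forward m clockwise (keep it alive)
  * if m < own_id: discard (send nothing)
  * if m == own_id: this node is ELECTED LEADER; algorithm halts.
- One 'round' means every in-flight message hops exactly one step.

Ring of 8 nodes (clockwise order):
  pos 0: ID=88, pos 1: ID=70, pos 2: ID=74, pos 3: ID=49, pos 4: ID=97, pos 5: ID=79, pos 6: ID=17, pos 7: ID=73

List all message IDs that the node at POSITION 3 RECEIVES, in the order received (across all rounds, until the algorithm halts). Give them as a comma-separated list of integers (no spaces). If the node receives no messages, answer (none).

Round 1: pos1(id70) recv 88: fwd; pos2(id74) recv 70: drop; pos3(id49) recv 74: fwd; pos4(id97) recv 49: drop; pos5(id79) recv 97: fwd; pos6(id17) recv 79: fwd; pos7(id73) recv 17: drop; pos0(id88) recv 73: drop
Round 2: pos2(id74) recv 88: fwd; pos4(id97) recv 74: drop; pos6(id17) recv 97: fwd; pos7(id73) recv 79: fwd
Round 3: pos3(id49) recv 88: fwd; pos7(id73) recv 97: fwd; pos0(id88) recv 79: drop
Round 4: pos4(id97) recv 88: drop; pos0(id88) recv 97: fwd
Round 5: pos1(id70) recv 97: fwd
Round 6: pos2(id74) recv 97: fwd
Round 7: pos3(id49) recv 97: fwd
Round 8: pos4(id97) recv 97: ELECTED

Answer: 74,88,97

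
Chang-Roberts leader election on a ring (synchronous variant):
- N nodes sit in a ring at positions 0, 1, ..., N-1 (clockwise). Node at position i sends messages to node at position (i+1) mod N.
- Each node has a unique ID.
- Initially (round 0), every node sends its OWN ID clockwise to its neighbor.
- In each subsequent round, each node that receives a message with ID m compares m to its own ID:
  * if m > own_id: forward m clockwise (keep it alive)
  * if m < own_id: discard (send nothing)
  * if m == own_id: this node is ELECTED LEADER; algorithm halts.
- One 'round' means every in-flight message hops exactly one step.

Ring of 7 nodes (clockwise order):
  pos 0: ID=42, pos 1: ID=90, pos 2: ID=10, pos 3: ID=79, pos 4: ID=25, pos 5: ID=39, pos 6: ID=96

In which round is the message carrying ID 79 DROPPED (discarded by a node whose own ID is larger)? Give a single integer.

Round 1: pos1(id90) recv 42: drop; pos2(id10) recv 90: fwd; pos3(id79) recv 10: drop; pos4(id25) recv 79: fwd; pos5(id39) recv 25: drop; pos6(id96) recv 39: drop; pos0(id42) recv 96: fwd
Round 2: pos3(id79) recv 90: fwd; pos5(id39) recv 79: fwd; pos1(id90) recv 96: fwd
Round 3: pos4(id25) recv 90: fwd; pos6(id96) recv 79: drop; pos2(id10) recv 96: fwd
Round 4: pos5(id39) recv 90: fwd; pos3(id79) recv 96: fwd
Round 5: pos6(id96) recv 90: drop; pos4(id25) recv 96: fwd
Round 6: pos5(id39) recv 96: fwd
Round 7: pos6(id96) recv 96: ELECTED
Message ID 79 originates at pos 3; dropped at pos 6 in round 3

Answer: 3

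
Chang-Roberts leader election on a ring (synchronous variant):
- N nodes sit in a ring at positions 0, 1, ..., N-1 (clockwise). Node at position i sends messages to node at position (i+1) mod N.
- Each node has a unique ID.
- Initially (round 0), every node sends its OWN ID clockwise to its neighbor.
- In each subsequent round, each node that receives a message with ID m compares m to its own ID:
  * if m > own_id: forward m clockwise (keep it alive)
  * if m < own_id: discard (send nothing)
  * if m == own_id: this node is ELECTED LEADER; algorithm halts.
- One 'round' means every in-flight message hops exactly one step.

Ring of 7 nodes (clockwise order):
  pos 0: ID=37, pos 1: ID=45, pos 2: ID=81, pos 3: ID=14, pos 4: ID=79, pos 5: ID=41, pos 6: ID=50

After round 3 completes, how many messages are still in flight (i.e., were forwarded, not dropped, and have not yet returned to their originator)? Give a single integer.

Round 1: pos1(id45) recv 37: drop; pos2(id81) recv 45: drop; pos3(id14) recv 81: fwd; pos4(id79) recv 14: drop; pos5(id41) recv 79: fwd; pos6(id50) recv 41: drop; pos0(id37) recv 50: fwd
Round 2: pos4(id79) recv 81: fwd; pos6(id50) recv 79: fwd; pos1(id45) recv 50: fwd
Round 3: pos5(id41) recv 81: fwd; pos0(id37) recv 79: fwd; pos2(id81) recv 50: drop
After round 3: 2 messages still in flight

Answer: 2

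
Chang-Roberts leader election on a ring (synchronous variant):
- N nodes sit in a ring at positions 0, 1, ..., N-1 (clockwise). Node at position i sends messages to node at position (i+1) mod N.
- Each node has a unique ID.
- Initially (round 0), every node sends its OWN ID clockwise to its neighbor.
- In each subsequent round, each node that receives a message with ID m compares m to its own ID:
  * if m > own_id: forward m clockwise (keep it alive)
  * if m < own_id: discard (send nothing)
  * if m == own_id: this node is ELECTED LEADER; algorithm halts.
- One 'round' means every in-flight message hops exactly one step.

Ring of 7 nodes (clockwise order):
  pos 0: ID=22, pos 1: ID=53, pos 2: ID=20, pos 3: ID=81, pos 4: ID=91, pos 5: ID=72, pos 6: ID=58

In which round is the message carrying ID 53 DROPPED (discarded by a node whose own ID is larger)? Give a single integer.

Round 1: pos1(id53) recv 22: drop; pos2(id20) recv 53: fwd; pos3(id81) recv 20: drop; pos4(id91) recv 81: drop; pos5(id72) recv 91: fwd; pos6(id58) recv 72: fwd; pos0(id22) recv 58: fwd
Round 2: pos3(id81) recv 53: drop; pos6(id58) recv 91: fwd; pos0(id22) recv 72: fwd; pos1(id53) recv 58: fwd
Round 3: pos0(id22) recv 91: fwd; pos1(id53) recv 72: fwd; pos2(id20) recv 58: fwd
Round 4: pos1(id53) recv 91: fwd; pos2(id20) recv 72: fwd; pos3(id81) recv 58: drop
Round 5: pos2(id20) recv 91: fwd; pos3(id81) recv 72: drop
Round 6: pos3(id81) recv 91: fwd
Round 7: pos4(id91) recv 91: ELECTED
Message ID 53 originates at pos 1; dropped at pos 3 in round 2

Answer: 2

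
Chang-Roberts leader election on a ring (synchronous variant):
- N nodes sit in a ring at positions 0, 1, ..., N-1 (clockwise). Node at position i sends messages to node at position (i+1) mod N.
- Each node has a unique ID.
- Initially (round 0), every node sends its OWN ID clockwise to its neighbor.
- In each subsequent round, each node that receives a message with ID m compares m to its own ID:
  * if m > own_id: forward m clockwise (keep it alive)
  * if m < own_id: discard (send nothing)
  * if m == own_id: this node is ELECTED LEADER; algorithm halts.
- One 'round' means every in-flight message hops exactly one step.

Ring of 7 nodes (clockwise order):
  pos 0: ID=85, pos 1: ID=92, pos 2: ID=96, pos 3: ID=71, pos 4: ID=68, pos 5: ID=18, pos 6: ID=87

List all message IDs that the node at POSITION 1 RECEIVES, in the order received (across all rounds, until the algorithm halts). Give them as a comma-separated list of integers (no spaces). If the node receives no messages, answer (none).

Round 1: pos1(id92) recv 85: drop; pos2(id96) recv 92: drop; pos3(id71) recv 96: fwd; pos4(id68) recv 71: fwd; pos5(id18) recv 68: fwd; pos6(id87) recv 18: drop; pos0(id85) recv 87: fwd
Round 2: pos4(id68) recv 96: fwd; pos5(id18) recv 71: fwd; pos6(id87) recv 68: drop; pos1(id92) recv 87: drop
Round 3: pos5(id18) recv 96: fwd; pos6(id87) recv 71: drop
Round 4: pos6(id87) recv 96: fwd
Round 5: pos0(id85) recv 96: fwd
Round 6: pos1(id92) recv 96: fwd
Round 7: pos2(id96) recv 96: ELECTED

Answer: 85,87,96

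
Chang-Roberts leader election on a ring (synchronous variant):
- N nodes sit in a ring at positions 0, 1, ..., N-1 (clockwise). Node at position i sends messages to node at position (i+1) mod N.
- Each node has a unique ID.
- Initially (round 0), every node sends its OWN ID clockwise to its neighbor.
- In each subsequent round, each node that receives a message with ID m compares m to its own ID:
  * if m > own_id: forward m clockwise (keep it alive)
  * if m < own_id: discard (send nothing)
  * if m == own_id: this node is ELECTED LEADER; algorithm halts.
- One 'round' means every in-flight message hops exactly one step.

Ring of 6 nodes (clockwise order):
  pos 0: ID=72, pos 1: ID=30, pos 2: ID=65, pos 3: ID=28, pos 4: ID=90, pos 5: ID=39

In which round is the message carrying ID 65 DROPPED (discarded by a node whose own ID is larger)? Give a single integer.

Round 1: pos1(id30) recv 72: fwd; pos2(id65) recv 30: drop; pos3(id28) recv 65: fwd; pos4(id90) recv 28: drop; pos5(id39) recv 90: fwd; pos0(id72) recv 39: drop
Round 2: pos2(id65) recv 72: fwd; pos4(id90) recv 65: drop; pos0(id72) recv 90: fwd
Round 3: pos3(id28) recv 72: fwd; pos1(id30) recv 90: fwd
Round 4: pos4(id90) recv 72: drop; pos2(id65) recv 90: fwd
Round 5: pos3(id28) recv 90: fwd
Round 6: pos4(id90) recv 90: ELECTED
Message ID 65 originates at pos 2; dropped at pos 4 in round 2

Answer: 2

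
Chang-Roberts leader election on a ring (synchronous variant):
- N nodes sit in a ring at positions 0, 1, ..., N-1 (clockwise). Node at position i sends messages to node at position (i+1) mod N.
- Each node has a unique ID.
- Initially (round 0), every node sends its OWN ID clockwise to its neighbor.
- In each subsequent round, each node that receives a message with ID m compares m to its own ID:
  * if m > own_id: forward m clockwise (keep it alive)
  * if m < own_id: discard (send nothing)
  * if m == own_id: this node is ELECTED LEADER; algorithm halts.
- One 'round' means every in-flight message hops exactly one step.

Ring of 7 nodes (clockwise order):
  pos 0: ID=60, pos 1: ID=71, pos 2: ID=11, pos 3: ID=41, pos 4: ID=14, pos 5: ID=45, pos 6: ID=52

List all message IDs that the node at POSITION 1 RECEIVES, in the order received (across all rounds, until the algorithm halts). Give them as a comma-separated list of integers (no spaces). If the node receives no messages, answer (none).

Round 1: pos1(id71) recv 60: drop; pos2(id11) recv 71: fwd; pos3(id41) recv 11: drop; pos4(id14) recv 41: fwd; pos5(id45) recv 14: drop; pos6(id52) recv 45: drop; pos0(id60) recv 52: drop
Round 2: pos3(id41) recv 71: fwd; pos5(id45) recv 41: drop
Round 3: pos4(id14) recv 71: fwd
Round 4: pos5(id45) recv 71: fwd
Round 5: pos6(id52) recv 71: fwd
Round 6: pos0(id60) recv 71: fwd
Round 7: pos1(id71) recv 71: ELECTED

Answer: 60,71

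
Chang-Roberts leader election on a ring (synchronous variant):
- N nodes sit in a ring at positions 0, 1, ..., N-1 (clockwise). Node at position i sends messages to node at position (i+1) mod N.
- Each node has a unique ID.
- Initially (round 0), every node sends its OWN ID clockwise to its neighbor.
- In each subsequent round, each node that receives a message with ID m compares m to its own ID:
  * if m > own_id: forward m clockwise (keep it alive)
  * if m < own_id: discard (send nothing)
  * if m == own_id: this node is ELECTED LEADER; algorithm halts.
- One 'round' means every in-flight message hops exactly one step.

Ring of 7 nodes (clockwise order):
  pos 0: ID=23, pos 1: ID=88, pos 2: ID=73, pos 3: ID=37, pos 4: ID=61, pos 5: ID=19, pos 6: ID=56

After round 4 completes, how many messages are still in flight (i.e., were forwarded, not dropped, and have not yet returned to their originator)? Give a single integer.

Round 1: pos1(id88) recv 23: drop; pos2(id73) recv 88: fwd; pos3(id37) recv 73: fwd; pos4(id61) recv 37: drop; pos5(id19) recv 61: fwd; pos6(id56) recv 19: drop; pos0(id23) recv 56: fwd
Round 2: pos3(id37) recv 88: fwd; pos4(id61) recv 73: fwd; pos6(id56) recv 61: fwd; pos1(id88) recv 56: drop
Round 3: pos4(id61) recv 88: fwd; pos5(id19) recv 73: fwd; pos0(id23) recv 61: fwd
Round 4: pos5(id19) recv 88: fwd; pos6(id56) recv 73: fwd; pos1(id88) recv 61: drop
After round 4: 2 messages still in flight

Answer: 2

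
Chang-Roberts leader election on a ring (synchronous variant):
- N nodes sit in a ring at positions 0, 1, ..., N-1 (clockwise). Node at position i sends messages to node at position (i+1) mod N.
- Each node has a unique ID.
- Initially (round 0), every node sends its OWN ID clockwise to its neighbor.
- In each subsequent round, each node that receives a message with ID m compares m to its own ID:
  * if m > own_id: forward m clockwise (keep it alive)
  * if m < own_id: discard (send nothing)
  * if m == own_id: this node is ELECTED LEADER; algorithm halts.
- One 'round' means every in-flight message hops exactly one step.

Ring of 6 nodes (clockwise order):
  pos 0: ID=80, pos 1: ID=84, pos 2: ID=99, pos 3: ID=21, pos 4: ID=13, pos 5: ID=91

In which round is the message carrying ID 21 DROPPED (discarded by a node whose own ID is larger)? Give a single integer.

Answer: 2

Derivation:
Round 1: pos1(id84) recv 80: drop; pos2(id99) recv 84: drop; pos3(id21) recv 99: fwd; pos4(id13) recv 21: fwd; pos5(id91) recv 13: drop; pos0(id80) recv 91: fwd
Round 2: pos4(id13) recv 99: fwd; pos5(id91) recv 21: drop; pos1(id84) recv 91: fwd
Round 3: pos5(id91) recv 99: fwd; pos2(id99) recv 91: drop
Round 4: pos0(id80) recv 99: fwd
Round 5: pos1(id84) recv 99: fwd
Round 6: pos2(id99) recv 99: ELECTED
Message ID 21 originates at pos 3; dropped at pos 5 in round 2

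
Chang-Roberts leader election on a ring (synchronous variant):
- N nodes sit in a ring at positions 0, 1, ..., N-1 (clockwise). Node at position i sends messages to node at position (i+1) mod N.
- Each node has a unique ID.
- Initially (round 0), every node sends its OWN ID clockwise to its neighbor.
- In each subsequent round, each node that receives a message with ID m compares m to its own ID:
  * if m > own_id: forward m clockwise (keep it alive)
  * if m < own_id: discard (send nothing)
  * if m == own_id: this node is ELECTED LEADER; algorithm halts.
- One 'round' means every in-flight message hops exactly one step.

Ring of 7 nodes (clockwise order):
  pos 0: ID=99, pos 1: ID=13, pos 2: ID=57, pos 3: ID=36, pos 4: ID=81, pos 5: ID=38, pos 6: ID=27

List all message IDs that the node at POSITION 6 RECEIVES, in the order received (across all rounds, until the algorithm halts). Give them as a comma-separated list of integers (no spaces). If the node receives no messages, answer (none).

Round 1: pos1(id13) recv 99: fwd; pos2(id57) recv 13: drop; pos3(id36) recv 57: fwd; pos4(id81) recv 36: drop; pos5(id38) recv 81: fwd; pos6(id27) recv 38: fwd; pos0(id99) recv 27: drop
Round 2: pos2(id57) recv 99: fwd; pos4(id81) recv 57: drop; pos6(id27) recv 81: fwd; pos0(id99) recv 38: drop
Round 3: pos3(id36) recv 99: fwd; pos0(id99) recv 81: drop
Round 4: pos4(id81) recv 99: fwd
Round 5: pos5(id38) recv 99: fwd
Round 6: pos6(id27) recv 99: fwd
Round 7: pos0(id99) recv 99: ELECTED

Answer: 38,81,99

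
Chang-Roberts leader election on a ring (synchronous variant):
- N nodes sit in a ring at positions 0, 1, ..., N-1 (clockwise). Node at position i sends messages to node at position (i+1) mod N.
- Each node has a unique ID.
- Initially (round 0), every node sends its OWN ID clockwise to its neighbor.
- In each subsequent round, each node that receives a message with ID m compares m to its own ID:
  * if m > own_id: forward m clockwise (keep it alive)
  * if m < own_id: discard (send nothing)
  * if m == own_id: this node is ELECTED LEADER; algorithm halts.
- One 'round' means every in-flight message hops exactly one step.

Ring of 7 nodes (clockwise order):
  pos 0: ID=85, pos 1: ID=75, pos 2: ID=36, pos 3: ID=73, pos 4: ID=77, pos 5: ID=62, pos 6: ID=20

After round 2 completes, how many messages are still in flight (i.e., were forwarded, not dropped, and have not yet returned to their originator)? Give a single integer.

Round 1: pos1(id75) recv 85: fwd; pos2(id36) recv 75: fwd; pos3(id73) recv 36: drop; pos4(id77) recv 73: drop; pos5(id62) recv 77: fwd; pos6(id20) recv 62: fwd; pos0(id85) recv 20: drop
Round 2: pos2(id36) recv 85: fwd; pos3(id73) recv 75: fwd; pos6(id20) recv 77: fwd; pos0(id85) recv 62: drop
After round 2: 3 messages still in flight

Answer: 3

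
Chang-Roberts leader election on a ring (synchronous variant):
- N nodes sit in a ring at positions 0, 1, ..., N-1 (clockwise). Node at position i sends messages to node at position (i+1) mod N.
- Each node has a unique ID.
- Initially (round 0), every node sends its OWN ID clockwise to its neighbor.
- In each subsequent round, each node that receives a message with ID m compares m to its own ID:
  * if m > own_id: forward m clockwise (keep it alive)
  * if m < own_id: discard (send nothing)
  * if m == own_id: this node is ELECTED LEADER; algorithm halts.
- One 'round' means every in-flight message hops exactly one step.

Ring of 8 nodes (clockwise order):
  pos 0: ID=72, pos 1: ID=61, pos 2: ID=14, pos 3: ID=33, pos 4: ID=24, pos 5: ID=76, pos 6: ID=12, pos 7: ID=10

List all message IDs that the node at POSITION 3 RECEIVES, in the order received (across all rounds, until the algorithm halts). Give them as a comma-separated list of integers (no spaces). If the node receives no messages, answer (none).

Round 1: pos1(id61) recv 72: fwd; pos2(id14) recv 61: fwd; pos3(id33) recv 14: drop; pos4(id24) recv 33: fwd; pos5(id76) recv 24: drop; pos6(id12) recv 76: fwd; pos7(id10) recv 12: fwd; pos0(id72) recv 10: drop
Round 2: pos2(id14) recv 72: fwd; pos3(id33) recv 61: fwd; pos5(id76) recv 33: drop; pos7(id10) recv 76: fwd; pos0(id72) recv 12: drop
Round 3: pos3(id33) recv 72: fwd; pos4(id24) recv 61: fwd; pos0(id72) recv 76: fwd
Round 4: pos4(id24) recv 72: fwd; pos5(id76) recv 61: drop; pos1(id61) recv 76: fwd
Round 5: pos5(id76) recv 72: drop; pos2(id14) recv 76: fwd
Round 6: pos3(id33) recv 76: fwd
Round 7: pos4(id24) recv 76: fwd
Round 8: pos5(id76) recv 76: ELECTED

Answer: 14,61,72,76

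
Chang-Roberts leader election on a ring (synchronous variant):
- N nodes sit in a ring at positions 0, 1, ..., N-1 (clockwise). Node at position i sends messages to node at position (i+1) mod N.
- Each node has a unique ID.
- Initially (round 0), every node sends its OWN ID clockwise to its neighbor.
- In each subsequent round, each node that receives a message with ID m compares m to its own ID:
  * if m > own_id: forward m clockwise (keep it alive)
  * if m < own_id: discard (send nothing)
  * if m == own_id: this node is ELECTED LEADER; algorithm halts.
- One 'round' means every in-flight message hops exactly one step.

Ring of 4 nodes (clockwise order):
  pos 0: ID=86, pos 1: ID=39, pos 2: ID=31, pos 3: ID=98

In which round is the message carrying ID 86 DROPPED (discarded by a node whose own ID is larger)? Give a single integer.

Round 1: pos1(id39) recv 86: fwd; pos2(id31) recv 39: fwd; pos3(id98) recv 31: drop; pos0(id86) recv 98: fwd
Round 2: pos2(id31) recv 86: fwd; pos3(id98) recv 39: drop; pos1(id39) recv 98: fwd
Round 3: pos3(id98) recv 86: drop; pos2(id31) recv 98: fwd
Round 4: pos3(id98) recv 98: ELECTED
Message ID 86 originates at pos 0; dropped at pos 3 in round 3

Answer: 3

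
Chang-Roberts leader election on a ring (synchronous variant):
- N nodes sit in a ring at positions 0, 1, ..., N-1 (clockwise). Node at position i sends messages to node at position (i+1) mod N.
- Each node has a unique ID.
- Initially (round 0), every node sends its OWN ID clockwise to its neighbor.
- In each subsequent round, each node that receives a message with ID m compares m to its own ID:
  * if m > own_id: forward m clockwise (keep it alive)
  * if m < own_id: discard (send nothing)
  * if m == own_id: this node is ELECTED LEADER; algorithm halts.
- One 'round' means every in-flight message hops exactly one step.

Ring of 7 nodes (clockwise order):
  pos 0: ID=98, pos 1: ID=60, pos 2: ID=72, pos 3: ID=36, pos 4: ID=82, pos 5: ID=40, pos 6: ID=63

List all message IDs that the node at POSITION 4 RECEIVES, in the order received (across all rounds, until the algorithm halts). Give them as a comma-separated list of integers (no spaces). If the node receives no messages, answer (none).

Answer: 36,72,98

Derivation:
Round 1: pos1(id60) recv 98: fwd; pos2(id72) recv 60: drop; pos3(id36) recv 72: fwd; pos4(id82) recv 36: drop; pos5(id40) recv 82: fwd; pos6(id63) recv 40: drop; pos0(id98) recv 63: drop
Round 2: pos2(id72) recv 98: fwd; pos4(id82) recv 72: drop; pos6(id63) recv 82: fwd
Round 3: pos3(id36) recv 98: fwd; pos0(id98) recv 82: drop
Round 4: pos4(id82) recv 98: fwd
Round 5: pos5(id40) recv 98: fwd
Round 6: pos6(id63) recv 98: fwd
Round 7: pos0(id98) recv 98: ELECTED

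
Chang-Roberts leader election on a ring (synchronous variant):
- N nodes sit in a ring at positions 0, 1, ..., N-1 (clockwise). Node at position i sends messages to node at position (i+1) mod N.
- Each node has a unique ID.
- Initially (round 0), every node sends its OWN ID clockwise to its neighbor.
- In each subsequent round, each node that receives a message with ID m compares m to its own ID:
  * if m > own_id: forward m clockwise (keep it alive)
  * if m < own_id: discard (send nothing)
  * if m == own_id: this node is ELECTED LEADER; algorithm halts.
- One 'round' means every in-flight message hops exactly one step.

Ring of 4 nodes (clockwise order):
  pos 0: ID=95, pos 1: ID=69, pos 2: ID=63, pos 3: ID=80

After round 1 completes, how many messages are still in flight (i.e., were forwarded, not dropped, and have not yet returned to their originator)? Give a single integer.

Answer: 2

Derivation:
Round 1: pos1(id69) recv 95: fwd; pos2(id63) recv 69: fwd; pos3(id80) recv 63: drop; pos0(id95) recv 80: drop
After round 1: 2 messages still in flight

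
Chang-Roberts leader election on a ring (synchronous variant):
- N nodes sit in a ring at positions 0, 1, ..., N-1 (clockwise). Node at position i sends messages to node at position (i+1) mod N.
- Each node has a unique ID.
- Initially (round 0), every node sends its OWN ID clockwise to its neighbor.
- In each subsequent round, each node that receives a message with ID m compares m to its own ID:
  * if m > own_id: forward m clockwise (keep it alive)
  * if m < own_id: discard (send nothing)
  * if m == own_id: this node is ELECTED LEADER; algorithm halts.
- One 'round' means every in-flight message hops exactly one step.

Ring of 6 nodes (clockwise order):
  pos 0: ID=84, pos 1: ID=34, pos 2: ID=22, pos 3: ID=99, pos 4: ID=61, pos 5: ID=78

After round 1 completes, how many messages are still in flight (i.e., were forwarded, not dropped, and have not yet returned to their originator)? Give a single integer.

Round 1: pos1(id34) recv 84: fwd; pos2(id22) recv 34: fwd; pos3(id99) recv 22: drop; pos4(id61) recv 99: fwd; pos5(id78) recv 61: drop; pos0(id84) recv 78: drop
After round 1: 3 messages still in flight

Answer: 3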